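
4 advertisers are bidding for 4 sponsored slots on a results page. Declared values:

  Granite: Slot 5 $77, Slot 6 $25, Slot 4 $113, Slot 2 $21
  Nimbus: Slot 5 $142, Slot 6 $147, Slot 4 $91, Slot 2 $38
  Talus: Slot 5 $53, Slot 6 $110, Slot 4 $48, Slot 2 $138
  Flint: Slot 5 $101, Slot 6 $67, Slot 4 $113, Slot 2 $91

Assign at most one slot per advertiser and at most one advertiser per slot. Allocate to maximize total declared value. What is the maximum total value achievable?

Optimal: Granite→Slot 4 ($113), Nimbus→Slot 6 ($147), Talus→Slot 2 ($138), Flint→Slot 5 ($101) — total 113+147+138+101 = $499.
Column-greedy (each slot in turn goes to its best remaining advertiser) gives $456, worse by 43.
Next-best assignment: Granite→Slot 5, Nimbus→Slot 6, Talus→Slot 2, Flint→Slot 4 = $475.
No other one-to-one assignment exceeds $499.

Max total: $499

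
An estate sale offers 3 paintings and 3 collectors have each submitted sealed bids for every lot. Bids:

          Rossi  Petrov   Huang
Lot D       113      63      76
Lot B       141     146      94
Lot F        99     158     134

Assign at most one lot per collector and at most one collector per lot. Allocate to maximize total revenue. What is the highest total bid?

Max total: $393

Optimal: Rossi→Lot D ($113), Petrov→Lot B ($146), Huang→Lot F ($134) — total 113+146+134 = $393.
Max-entry greedy (repeatedly take the single best remaining cell) gives $375, worse by 18.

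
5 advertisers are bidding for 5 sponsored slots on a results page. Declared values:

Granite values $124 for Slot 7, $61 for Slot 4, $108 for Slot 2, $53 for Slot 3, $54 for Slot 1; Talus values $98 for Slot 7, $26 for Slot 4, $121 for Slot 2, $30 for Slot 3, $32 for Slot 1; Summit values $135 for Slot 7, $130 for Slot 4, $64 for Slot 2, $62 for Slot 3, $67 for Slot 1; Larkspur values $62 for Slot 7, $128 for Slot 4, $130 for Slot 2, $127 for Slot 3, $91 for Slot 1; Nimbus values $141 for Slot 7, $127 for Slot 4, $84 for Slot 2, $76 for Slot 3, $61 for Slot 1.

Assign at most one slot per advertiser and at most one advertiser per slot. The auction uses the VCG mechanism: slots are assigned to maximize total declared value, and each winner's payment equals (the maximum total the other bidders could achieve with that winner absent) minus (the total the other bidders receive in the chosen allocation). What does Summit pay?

Efficient allocation: Granite→Slot 1 ($54), Talus→Slot 2 ($121), Summit→Slot 4 ($130), Larkspur→Slot 3 ($127), Nimbus→Slot 7 ($141); total welfare W = $573.
Summit receives Slot 4 at value $130, so the others get W − 130 = $443.
Without Summit: best allocation of the remaining 4 bidders over all 5 slots is Granite→Slot 7 ($124), Talus→Slot 2 ($121), Larkspur→Slot 3 ($127), Nimbus→Slot 4 ($127), total $499.
VCG payment = (others' best without Summit) − (others' welfare with Summit) = 499 − 443 = $56.

Summit pays $56.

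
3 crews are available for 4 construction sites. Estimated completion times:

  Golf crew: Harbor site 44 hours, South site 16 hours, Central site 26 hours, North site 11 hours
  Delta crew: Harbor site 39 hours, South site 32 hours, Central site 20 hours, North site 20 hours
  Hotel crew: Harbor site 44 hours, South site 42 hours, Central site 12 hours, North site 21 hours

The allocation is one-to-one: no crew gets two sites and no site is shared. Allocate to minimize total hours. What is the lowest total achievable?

This is a one-to-one assignment (minimum-cost bipartite matching).
Optimal: Golf crew→South site (16 hours), Delta crew→North site (20 hours), Hotel crew→Central site (12 hours) — total 16+20+12 = 48 hours.
Row-greedy (each crew in turn takes its cheapest remaining site) gives 73 hours, worse by 25.
Swapping Hotel crew↔Delta crew (Hotel crew→North site 21 hours, Delta crew→Central site 20 hours) adds 9.
Every other assignment is strictly worse.

Min total: 48 hours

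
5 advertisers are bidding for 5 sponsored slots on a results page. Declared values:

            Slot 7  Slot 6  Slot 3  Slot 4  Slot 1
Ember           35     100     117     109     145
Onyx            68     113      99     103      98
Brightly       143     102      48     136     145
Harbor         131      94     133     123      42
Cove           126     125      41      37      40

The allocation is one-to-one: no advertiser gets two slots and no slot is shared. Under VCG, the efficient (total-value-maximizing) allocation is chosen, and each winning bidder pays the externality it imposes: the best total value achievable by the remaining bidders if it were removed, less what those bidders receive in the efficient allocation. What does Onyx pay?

Onyx pays $6.

Efficient allocation: Ember→Slot 1 ($145), Onyx→Slot 6 ($113), Brightly→Slot 4 ($136), Harbor→Slot 3 ($133), Cove→Slot 7 ($126); total welfare W = $653.
Onyx receives Slot 6 at value $113, so the others get W − 113 = $540.
Without Onyx: best allocation of the remaining 4 bidders over all 5 slots is Ember→Slot 1 ($145), Brightly→Slot 7 ($143), Harbor→Slot 3 ($133), Cove→Slot 6 ($125), total $546.
VCG payment = (others' best without Onyx) − (others' welfare with Onyx) = 546 − 540 = $6.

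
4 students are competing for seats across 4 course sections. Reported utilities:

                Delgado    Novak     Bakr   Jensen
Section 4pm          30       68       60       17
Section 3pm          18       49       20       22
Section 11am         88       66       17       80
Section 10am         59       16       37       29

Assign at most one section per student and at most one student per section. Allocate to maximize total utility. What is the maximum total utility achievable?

Treat this as an assignment problem: match each student to one section.
Optimal: Delgado→Section 10am (59 points), Novak→Section 3pm (49 points), Bakr→Section 4pm (60 points), Jensen→Section 11am (80 points) — total 59+49+60+80 = 248 points.
Max-entry greedy (repeatedly take the single best remaining cell) gives 215 points, worse by 33.
Next-best assignment: Delgado→Section 10am, Novak→Section 4pm, Bakr→Section 3pm, Jensen→Section 11am = 227 points.
Checked against all permutations: 248 points is optimal.

Maximum total: 248 points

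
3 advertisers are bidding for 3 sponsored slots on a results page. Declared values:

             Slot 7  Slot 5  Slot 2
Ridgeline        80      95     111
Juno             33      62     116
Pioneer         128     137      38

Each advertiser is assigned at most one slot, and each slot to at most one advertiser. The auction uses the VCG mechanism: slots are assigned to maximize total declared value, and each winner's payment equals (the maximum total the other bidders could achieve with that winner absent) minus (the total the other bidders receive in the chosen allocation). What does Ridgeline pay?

Efficient allocation: Ridgeline→Slot 5 ($95), Juno→Slot 2 ($116), Pioneer→Slot 7 ($128); total welfare W = $339.
Ridgeline receives Slot 5 at value $95, so the others get W − 95 = $244.
Without Ridgeline: best allocation of the remaining 2 bidders over all 3 slots is Juno→Slot 2 ($116), Pioneer→Slot 5 ($137), total $253.
VCG payment = (others' best without Ridgeline) − (others' welfare with Ridgeline) = 253 − 244 = $9.

Ridgeline pays $9.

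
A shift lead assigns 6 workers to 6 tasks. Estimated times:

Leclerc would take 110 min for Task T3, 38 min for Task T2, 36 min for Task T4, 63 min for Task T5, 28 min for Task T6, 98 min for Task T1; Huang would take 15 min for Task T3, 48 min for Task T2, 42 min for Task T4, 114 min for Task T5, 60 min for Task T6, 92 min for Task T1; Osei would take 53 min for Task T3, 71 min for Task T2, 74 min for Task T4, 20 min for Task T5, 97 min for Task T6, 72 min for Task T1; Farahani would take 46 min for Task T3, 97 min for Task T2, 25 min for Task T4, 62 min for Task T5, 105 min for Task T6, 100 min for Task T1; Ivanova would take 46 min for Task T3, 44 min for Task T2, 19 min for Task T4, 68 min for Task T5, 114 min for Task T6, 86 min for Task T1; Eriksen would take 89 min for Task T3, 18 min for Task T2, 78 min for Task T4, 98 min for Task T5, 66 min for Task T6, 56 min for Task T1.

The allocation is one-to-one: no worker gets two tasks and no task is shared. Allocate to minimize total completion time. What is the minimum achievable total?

Optimal: Leclerc→Task T6 (28 min), Huang→Task T3 (15 min), Osei→Task T5 (20 min), Farahani→Task T4 (25 min), Ivanova→Task T2 (44 min), Eriksen→Task T1 (56 min) — total 28+15+20+25+44+56 = 188 min.
Column-greedy (each task in turn goes to its cheapest remaining worker) gives 200 min, worse by 12.
Swapping Osei↔Eriksen (Osei→Task T1 72 min, Eriksen→Task T5 98 min) adds 94.
Every other assignment is strictly worse.

Min total: 188 min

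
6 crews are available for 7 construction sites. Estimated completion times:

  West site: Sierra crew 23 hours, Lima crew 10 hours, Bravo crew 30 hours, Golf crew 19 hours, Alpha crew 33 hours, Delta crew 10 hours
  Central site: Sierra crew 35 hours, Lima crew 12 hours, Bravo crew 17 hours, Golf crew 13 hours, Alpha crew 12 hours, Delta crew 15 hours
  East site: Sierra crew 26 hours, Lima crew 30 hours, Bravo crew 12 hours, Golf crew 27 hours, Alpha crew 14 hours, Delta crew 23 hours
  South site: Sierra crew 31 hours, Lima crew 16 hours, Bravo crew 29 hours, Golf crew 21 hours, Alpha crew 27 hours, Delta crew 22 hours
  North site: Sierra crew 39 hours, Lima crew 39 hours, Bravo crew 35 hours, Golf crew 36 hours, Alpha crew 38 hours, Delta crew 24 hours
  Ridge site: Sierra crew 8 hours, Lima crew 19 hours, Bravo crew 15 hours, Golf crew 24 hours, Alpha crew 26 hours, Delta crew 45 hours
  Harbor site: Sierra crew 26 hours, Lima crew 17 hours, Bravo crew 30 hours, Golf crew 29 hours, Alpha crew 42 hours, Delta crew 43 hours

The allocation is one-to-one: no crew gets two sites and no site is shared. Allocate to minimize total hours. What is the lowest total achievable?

This is the linear assignment problem.
Optimal: Sierra crew→Ridge site (8 hours), Lima crew→Harbor site (17 hours), Bravo crew→East site (12 hours), Golf crew→South site (21 hours), Alpha crew→Central site (12 hours), Delta crew→West site (10 hours) — total 8+17+12+21+12+10 = 80 hours.
Column-greedy (each site in turn goes to its cheapest remaining crew) gives 87 hours, worse by 7.
No other one-to-one assignment undercuts 80 hours.

Min total: 80 hours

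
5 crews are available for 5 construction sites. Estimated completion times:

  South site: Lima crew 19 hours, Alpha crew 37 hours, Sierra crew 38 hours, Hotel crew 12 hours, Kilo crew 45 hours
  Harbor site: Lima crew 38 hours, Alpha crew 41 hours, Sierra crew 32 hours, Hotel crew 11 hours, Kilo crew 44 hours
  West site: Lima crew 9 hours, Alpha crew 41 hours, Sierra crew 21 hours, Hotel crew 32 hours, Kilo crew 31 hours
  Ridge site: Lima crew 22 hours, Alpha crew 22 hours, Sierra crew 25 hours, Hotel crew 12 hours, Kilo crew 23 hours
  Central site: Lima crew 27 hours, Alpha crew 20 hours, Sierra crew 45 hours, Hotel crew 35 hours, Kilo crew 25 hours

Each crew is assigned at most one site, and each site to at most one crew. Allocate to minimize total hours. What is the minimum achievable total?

This is a one-to-one assignment (minimum-cost bipartite matching).
Optimal: Lima crew→South site (19 hours), Alpha crew→Central site (20 hours), Sierra crew→West site (21 hours), Hotel crew→Harbor site (11 hours), Kilo crew→Ridge site (23 hours) — total 19+20+21+11+23 = 94 hours.
Min-entry greedy (repeatedly take the single cheapest remaining cell) gives 101 hours, worse by 7.
Swapping Lima crew↔Kilo crew (Lima crew→Ridge site 22 hours, Kilo crew→South site 45 hours) adds 25.
Every other assignment is strictly worse.

Min total: 94 hours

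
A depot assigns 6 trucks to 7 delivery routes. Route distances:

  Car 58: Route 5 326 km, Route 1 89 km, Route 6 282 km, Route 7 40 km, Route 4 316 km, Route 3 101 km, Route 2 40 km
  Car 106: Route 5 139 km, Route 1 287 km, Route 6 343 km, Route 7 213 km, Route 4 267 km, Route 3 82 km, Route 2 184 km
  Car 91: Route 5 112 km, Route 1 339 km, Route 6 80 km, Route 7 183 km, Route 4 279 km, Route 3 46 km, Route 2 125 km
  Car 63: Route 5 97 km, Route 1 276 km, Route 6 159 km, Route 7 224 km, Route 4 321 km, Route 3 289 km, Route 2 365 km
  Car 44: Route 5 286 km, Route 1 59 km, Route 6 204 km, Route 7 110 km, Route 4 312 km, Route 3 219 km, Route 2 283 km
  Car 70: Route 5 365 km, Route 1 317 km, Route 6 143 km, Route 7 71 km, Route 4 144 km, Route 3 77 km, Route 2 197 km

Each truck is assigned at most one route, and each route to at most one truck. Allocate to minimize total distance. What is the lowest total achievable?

Optimal: Car 58→Route 2 (40 km), Car 106→Route 3 (82 km), Car 91→Route 6 (80 km), Car 63→Route 5 (97 km), Car 44→Route 1 (59 km), Car 70→Route 7 (71 km) — total 40+82+80+97+59+71 = 429 km.
Min-entry greedy (repeatedly take the single cheapest remaining cell) gives 569 km, worse by 140.
Next-best assignment: Car 58→Route 7, Car 106→Route 3, Car 91→Route 6, Car 63→Route 5, Car 44→Route 1, Car 70→Route 4 = 502 km.
Swapping Car 106↔Car 91 (Car 106→Route 6 343 km, Car 91→Route 3 46 km) adds 227.
Every other assignment is strictly worse.

Min total: 429 km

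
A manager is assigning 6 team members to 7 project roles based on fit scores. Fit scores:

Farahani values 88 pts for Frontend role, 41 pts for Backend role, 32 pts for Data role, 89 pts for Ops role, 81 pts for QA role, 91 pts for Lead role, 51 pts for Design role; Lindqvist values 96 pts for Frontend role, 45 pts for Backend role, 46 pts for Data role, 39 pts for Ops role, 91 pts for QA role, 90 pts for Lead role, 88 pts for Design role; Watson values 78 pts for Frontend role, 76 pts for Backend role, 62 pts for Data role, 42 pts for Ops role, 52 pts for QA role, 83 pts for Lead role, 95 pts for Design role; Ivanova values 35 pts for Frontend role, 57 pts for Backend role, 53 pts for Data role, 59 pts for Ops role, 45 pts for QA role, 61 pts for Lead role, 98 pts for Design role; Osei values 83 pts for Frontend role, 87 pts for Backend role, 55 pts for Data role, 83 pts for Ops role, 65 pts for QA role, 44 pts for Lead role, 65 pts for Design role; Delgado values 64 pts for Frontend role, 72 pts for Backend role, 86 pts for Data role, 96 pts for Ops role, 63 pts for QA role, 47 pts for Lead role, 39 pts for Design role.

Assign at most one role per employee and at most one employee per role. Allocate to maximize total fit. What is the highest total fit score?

Optimal: Farahani→Frontend role (88 pts), Lindqvist→QA role (91 pts), Watson→Lead role (83 pts), Ivanova→Design role (98 pts), Osei→Backend role (87 pts), Delgado→Ops role (96 pts) — total 88+91+83+98+87+96 = 543 pts.
Max-entry greedy (repeatedly take the single best remaining cell) gives 530 pts, worse by 13.
Next-best assignment: Farahani→QA role, Lindqvist→Frontend role, Watson→Lead role, Ivanova→Design role, Osei→Backend role, Delgado→Ops role = 541 pts.

Maximum total: 543 pts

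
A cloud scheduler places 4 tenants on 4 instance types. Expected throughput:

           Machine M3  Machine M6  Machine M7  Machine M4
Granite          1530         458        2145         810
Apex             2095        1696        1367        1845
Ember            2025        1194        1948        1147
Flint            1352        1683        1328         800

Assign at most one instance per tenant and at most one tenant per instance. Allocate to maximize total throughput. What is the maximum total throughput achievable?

This is a one-to-one assignment (maximum-weight bipartite matching).
Optimal: Granite→Machine M7 (2145 ops/s), Apex→Machine M4 (1845 ops/s), Ember→Machine M3 (2025 ops/s), Flint→Machine M6 (1683 ops/s) — total 2145+1845+2025+1683 = 7698 ops/s.
Swapping Apex↔Ember (Apex→Machine M3 2095 ops/s, Ember→Machine M4 1147 ops/s) loses 628.
Every other assignment is strictly worse.

Maximum total: 7698 ops/s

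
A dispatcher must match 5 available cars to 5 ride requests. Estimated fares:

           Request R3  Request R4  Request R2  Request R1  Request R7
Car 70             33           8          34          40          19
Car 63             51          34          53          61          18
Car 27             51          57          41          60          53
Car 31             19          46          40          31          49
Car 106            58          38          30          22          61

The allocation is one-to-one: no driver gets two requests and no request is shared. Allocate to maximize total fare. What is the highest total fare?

Optimal: Car 70→Request R2 ($34), Car 63→Request R1 ($61), Car 27→Request R4 ($57), Car 31→Request R7 ($49), Car 106→Request R3 ($58) — total 34+61+57+49+58 = $259.
Swapping Car 31↔Car 106 (Car 31→Request R3 $19, Car 106→Request R7 $61) loses 27.

Maximum total: $259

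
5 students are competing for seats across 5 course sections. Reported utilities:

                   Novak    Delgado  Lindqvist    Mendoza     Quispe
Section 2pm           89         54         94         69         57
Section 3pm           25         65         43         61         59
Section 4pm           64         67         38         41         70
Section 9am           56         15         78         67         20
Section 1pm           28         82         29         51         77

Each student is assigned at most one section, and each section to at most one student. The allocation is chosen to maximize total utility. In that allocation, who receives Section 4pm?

Quispe receives Section 4pm.

Optimal: Novak→Section 2pm (89 points), Delgado→Section 1pm (82 points), Lindqvist→Section 9am (78 points), Mendoza→Section 3pm (61 points), Quispe→Section 4pm (70 points) — total 89+82+78+61+70 = 380 points.
Max-entry greedy (repeatedly take the single best remaining cell) gives 338 points, worse by 42.
Quispe's own top section is Section 1pm (77 points), but forcing Quispe→Section 1pm and reassigning the rest optimally gives only 372 points — worse by 8.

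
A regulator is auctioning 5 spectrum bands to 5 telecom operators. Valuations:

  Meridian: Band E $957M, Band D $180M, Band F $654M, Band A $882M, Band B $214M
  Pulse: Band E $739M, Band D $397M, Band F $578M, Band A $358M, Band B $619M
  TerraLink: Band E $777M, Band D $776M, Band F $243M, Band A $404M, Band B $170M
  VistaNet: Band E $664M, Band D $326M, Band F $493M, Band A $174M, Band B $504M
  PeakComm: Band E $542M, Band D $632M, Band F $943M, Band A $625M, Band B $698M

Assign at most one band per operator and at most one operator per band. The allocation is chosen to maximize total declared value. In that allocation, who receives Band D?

Optimal: Meridian→Band A ($882M), Pulse→Band B ($619M), TerraLink→Band D ($776M), VistaNet→Band E ($664M), PeakComm→Band F ($943M) — total 882+619+776+664+943 = $3884M.
Swapping VistaNet↔PeakComm (VistaNet→Band F $493M, PeakComm→Band E $542M) loses 572.
Checked against all permutations: $3884M is optimal.
TerraLink's own top band is Band E ($777M), but forcing TerraLink→Band E and reassigning the rest optimally gives only $3547M — worse by 337.

TerraLink receives Band D.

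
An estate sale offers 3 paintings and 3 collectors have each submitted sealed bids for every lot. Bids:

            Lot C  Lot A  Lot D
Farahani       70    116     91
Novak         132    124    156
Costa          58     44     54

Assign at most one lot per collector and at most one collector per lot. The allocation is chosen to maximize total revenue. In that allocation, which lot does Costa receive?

Costa receives Lot C.

Treat this as an assignment problem: match each collector to one lot.
Optimal: Farahani→Lot A ($116), Novak→Lot D ($156), Costa→Lot C ($58) — total 116+156+58 = $330.
Column-greedy (each lot in turn goes to its best remaining collector) gives $302, worse by 28.
Next-best assignment: Farahani→Lot A, Novak→Lot C, Costa→Lot D = $302.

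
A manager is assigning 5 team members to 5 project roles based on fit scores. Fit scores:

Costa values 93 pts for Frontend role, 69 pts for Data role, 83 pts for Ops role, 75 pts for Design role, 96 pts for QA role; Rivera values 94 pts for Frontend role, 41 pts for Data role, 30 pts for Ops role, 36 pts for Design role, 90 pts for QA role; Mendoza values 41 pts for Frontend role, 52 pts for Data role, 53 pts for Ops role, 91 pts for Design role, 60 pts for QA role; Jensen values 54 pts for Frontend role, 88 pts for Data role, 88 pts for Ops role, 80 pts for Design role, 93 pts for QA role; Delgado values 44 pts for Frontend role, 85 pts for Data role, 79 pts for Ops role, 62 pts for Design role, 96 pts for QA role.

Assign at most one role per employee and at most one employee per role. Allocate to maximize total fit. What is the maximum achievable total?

Max total: 454 pts

Treat this as an assignment problem: match each employee to one role.
Optimal: Costa→QA role (96 pts), Rivera→Frontend role (94 pts), Mendoza→Design role (91 pts), Jensen→Ops role (88 pts), Delgado→Data role (85 pts) — total 96+94+91+88+85 = 454 pts.
Next-best assignment: Costa→Ops role, Rivera→Frontend role, Mendoza→Design role, Jensen→Data role, Delgado→QA role = 452 pts.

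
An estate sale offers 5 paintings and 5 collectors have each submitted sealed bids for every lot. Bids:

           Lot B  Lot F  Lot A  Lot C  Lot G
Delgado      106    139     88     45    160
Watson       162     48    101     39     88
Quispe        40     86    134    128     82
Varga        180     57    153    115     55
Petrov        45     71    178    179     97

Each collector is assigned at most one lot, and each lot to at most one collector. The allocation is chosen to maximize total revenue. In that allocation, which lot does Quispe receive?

Quispe receives Lot F.

Optimal: Delgado→Lot G ($160), Watson→Lot B ($162), Quispe→Lot F ($86), Varga→Lot A ($153), Petrov→Lot C ($179) — total 160+162+86+153+179 = $740.
Max-entry greedy (repeatedly take the single best remaining cell) gives $701, worse by 39.
Checked against all permutations: $740 is optimal.
Quispe's own top lot is Lot A ($134), but forcing Quispe→Lot A and reassigning the rest optimally gives only $720 — worse by 20.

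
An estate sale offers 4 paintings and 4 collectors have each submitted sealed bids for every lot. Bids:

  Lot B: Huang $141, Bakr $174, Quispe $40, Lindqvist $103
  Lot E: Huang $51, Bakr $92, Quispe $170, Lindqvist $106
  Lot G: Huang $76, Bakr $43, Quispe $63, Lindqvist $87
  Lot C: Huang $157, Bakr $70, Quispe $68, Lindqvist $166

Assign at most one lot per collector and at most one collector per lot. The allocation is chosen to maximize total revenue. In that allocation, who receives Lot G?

Lindqvist receives Lot G.

Optimal: Huang→Lot C ($157), Bakr→Lot B ($174), Quispe→Lot E ($170), Lindqvist→Lot G ($87) — total 157+174+170+87 = $588.
Max-entry greedy (repeatedly take the single best remaining cell) gives $586, worse by 2.
Next-best assignment: Huang→Lot G, Bakr→Lot B, Quispe→Lot E, Lindqvist→Lot C = $586.
Lindqvist's own top lot is Lot C ($166), but forcing Lindqvist→Lot C and reassigning the rest optimally gives only $586 — worse by 2.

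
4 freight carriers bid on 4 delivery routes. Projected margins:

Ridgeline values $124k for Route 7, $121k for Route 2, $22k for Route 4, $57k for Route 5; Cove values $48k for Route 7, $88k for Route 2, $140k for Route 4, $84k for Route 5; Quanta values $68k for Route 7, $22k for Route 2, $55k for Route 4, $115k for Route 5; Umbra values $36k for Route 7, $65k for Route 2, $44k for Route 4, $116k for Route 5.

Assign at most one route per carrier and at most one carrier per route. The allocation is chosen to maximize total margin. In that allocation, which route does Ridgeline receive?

Ridgeline receives Route 2.

This is a one-to-one assignment (maximum-weight bipartite matching).
Optimal: Ridgeline→Route 2 ($121k), Cove→Route 4 ($140k), Quanta→Route 7 ($68k), Umbra→Route 5 ($116k) — total 121+140+68+116 = $445k.
Column-greedy (each route in turn goes to its best remaining carrier) gives $383k, worse by 62.
Next-best assignment: Ridgeline→Route 7, Cove→Route 4, Quanta→Route 5, Umbra→Route 2 = $444k.
No other one-to-one assignment exceeds $445k.
Ridgeline's own top route is Route 7 ($124k), but forcing Ridgeline→Route 7 and reassigning the rest optimally gives only $444k — worse by 1.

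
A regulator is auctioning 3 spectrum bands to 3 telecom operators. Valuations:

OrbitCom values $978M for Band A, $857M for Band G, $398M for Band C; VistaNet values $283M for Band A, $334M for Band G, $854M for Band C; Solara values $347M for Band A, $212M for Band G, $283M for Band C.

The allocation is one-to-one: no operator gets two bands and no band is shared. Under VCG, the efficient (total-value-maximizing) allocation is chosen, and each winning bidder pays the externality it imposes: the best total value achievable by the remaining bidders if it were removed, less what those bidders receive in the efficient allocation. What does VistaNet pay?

Efficient allocation: OrbitCom→Band G ($857M), VistaNet→Band C ($854M), Solara→Band A ($347M); total welfare W = $2058M.
VistaNet receives Band C at value $854M, so the others get W − 854 = $1204M.
Without VistaNet: best allocation of the remaining 2 bidders over all 3 bands is OrbitCom→Band A ($978M), Solara→Band C ($283M), total $1261M.
VCG payment = (others' best without VistaNet) − (others' welfare with VistaNet) = 1261 − 1204 = $57M.

VistaNet pays $57M.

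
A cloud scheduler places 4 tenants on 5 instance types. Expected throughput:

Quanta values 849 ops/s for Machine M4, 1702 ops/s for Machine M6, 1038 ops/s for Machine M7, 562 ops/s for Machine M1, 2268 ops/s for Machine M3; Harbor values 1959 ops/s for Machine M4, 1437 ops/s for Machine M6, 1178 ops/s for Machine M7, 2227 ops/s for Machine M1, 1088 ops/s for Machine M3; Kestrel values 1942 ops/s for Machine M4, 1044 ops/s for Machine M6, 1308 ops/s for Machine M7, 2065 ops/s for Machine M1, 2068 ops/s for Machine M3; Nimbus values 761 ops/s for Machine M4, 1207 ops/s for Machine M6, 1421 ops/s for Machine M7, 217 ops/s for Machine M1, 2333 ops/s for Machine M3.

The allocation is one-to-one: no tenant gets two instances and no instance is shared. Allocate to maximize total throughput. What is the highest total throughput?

Treat this as an assignment problem: match each tenant to one instance.
Optimal: Quanta→Machine M6 (1702 ops/s), Harbor→Machine M1 (2227 ops/s), Kestrel→Machine M4 (1942 ops/s), Nimbus→Machine M3 (2333 ops/s) — total 1702+2227+1942+2333 = 8204 ops/s.
Row-greedy (each tenant in turn takes its best remaining instance) gives 7858 ops/s, worse by 346.
Every other assignment is strictly worse.

Maximum total: 8204 ops/s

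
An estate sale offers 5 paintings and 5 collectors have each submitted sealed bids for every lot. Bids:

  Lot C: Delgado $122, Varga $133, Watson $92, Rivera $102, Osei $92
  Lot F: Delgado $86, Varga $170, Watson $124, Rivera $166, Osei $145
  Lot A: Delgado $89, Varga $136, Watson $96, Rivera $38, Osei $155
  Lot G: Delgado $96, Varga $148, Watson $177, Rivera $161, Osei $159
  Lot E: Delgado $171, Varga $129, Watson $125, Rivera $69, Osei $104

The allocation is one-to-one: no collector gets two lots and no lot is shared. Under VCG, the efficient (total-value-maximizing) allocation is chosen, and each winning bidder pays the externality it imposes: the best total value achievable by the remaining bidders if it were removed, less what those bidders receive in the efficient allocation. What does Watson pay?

Efficient allocation: Delgado→Lot E ($171), Varga→Lot C ($133), Watson→Lot G ($177), Rivera→Lot F ($166), Osei→Lot A ($155); total welfare W = $802.
Watson receives Lot G at value $177, so the others get W − 177 = $625.
Without Watson: best allocation of the remaining 4 bidders over all 5 lots is Delgado→Lot E ($171), Varga→Lot F ($170), Rivera→Lot G ($161), Osei→Lot A ($155), total $657.
VCG payment = (others' best without Watson) − (others' welfare with Watson) = 657 − 625 = $32.

Watson pays $32.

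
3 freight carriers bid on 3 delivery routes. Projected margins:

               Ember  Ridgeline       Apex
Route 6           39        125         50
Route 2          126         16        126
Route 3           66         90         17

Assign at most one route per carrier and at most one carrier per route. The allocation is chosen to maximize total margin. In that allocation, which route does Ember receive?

Ember receives Route 3.

Treat this as an assignment problem: match each carrier to one route.
Optimal: Ember→Route 3 ($66k), Ridgeline→Route 6 ($125k), Apex→Route 2 ($126k) — total 66+125+126 = $317k.
Column-greedy (each route in turn goes to its best remaining carrier) gives $268k, worse by 49.
Ember's own top route is Route 2 ($126k), but forcing Ember→Route 2 and reassigning the rest optimally gives only $268k — worse by 49.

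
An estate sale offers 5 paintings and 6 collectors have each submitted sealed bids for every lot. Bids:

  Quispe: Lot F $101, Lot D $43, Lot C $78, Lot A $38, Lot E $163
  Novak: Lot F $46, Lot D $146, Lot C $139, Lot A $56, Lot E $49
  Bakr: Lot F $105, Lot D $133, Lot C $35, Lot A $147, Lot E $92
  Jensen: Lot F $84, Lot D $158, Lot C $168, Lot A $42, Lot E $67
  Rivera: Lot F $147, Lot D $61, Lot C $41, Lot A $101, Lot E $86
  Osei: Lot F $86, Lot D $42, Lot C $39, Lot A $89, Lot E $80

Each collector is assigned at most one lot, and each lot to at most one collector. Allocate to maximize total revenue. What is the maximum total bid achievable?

Optimal: Rivera→Lot F ($147), Novak→Lot D ($146), Jensen→Lot C ($168), Bakr→Lot A ($147), Quispe→Lot E ($163) — total 147+146+168+147+163 = $771.
Column-greedy (each lot in turn goes to its best remaining collector) gives $754, worse by 17.
Next-best assignment: Rivera→Lot F, Jensen→Lot D, Novak→Lot C, Bakr→Lot A, Quispe→Lot E = $754.
Swapping Novak↔Quispe (Novak→Lot E $49, Quispe→Lot D $43) loses 217.
Every other assignment is strictly worse.

Maximum total: $771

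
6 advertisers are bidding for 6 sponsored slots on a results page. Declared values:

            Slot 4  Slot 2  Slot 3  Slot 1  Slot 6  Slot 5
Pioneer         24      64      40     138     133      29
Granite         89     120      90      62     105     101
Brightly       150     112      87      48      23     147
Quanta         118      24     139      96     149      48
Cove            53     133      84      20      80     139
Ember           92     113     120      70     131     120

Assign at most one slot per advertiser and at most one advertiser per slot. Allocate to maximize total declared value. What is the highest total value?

Maximum total: $817

Optimal: Pioneer→Slot 1 ($138), Granite→Slot 2 ($120), Brightly→Slot 4 ($150), Quanta→Slot 3 ($139), Cove→Slot 5 ($139), Ember→Slot 6 ($131) — total 138+120+150+139+139+131 = $817.
Row-greedy (each advertiser in turn takes its best remaining slot) gives $816, worse by 1.
Swapping Brightly↔Cove (Brightly→Slot 5 $147, Cove→Slot 4 $53) loses 89.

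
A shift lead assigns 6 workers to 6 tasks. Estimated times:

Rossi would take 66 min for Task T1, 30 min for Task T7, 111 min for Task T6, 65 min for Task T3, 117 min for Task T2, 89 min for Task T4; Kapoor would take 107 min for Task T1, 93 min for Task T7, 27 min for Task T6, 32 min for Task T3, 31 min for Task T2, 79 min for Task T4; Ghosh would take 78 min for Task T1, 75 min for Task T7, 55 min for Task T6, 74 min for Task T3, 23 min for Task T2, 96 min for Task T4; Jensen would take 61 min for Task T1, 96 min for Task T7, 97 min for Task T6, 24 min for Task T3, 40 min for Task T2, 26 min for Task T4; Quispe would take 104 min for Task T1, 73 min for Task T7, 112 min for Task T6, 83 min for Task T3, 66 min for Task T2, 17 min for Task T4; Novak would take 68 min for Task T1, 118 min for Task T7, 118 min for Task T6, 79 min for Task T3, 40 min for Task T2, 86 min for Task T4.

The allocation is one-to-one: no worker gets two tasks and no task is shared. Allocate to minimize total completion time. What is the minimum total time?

Minimum total: 189 min

Treat this as an assignment problem: match each worker to one task.
Optimal: Rossi→Task T7 (30 min), Kapoor→Task T6 (27 min), Ghosh→Task T2 (23 min), Jensen→Task T3 (24 min), Quispe→Task T4 (17 min), Novak→Task T1 (68 min) — total 30+27+23+24+17+68 = 189 min.
Column-greedy (each task in turn goes to its cheapest remaining worker) gives 249 min, worse by 60.
Next-best assignment: Rossi→Task T7, Kapoor→Task T6, Ghosh→Task T1, Jensen→Task T3, Quispe→Task T4, Novak→Task T2 = 216 min.
No other one-to-one assignment undercuts 189 min.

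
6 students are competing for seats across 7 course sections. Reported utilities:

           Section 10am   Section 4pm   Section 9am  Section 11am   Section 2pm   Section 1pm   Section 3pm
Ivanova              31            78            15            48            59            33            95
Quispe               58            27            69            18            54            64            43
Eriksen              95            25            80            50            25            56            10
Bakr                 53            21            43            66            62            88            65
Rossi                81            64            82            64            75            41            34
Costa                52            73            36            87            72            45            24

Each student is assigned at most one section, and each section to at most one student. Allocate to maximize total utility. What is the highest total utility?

Max total: 509 points

Treat this as an assignment problem: match each student to one section.
Optimal: Ivanova→Section 3pm (95 points), Quispe→Section 9am (69 points), Eriksen→Section 10am (95 points), Bakr→Section 1pm (88 points), Rossi→Section 2pm (75 points), Costa→Section 11am (87 points) — total 95+69+95+88+75+87 = 509 points.
Max-entry greedy (repeatedly take the single best remaining cell) gives 501 points, worse by 8.
Next-best assignment: Ivanova→Section 3pm, Quispe→Section 2pm, Eriksen→Section 10am, Bakr→Section 1pm, Rossi→Section 9am, Costa→Section 11am = 501 points.
Every other assignment is strictly worse.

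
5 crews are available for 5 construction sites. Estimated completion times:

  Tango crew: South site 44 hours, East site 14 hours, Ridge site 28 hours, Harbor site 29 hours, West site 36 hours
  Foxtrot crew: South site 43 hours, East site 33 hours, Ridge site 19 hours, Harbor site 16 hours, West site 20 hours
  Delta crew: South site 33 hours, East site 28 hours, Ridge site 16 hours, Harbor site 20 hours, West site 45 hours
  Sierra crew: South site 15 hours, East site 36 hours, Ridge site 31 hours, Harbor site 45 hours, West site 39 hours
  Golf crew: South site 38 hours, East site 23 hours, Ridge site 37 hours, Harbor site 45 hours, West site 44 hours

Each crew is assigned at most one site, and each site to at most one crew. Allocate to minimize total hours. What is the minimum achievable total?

Min total: 103 hours

Optimal: Tango crew→Harbor site (29 hours), Foxtrot crew→West site (20 hours), Delta crew→Ridge site (16 hours), Sierra crew→South site (15 hours), Golf crew→East site (23 hours) — total 29+20+16+15+23 = 103 hours.
Row-greedy (each crew in turn takes its cheapest remaining site) gives 105 hours, worse by 2.
Next-best assignment: Tango crew→East site, Foxtrot crew→Harbor site, Delta crew→Ridge site, Sierra crew→South site, Golf crew→West site = 105 hours.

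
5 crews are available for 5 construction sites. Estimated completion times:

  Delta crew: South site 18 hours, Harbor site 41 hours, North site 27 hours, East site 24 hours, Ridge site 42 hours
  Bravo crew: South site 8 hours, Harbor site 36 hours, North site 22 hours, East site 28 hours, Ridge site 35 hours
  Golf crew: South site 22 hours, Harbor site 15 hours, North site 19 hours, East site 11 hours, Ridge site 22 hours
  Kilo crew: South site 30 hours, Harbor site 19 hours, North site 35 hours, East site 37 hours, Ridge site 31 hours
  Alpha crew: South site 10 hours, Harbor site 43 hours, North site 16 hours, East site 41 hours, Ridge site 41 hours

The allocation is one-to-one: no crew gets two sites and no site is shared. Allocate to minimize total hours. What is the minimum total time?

Min total: 89 hours

This is the linear assignment problem.
Optimal: Delta crew→East site (24 hours), Bravo crew→South site (8 hours), Golf crew→Ridge site (22 hours), Kilo crew→Harbor site (19 hours), Alpha crew→North site (16 hours) — total 24+8+22+19+16 = 89 hours.
Row-greedy (each crew in turn takes its cheapest remaining site) gives 111 hours, worse by 22.
Next-best assignment: Delta crew→East site, Bravo crew→South site, Golf crew→Harbor site, Kilo crew→Ridge site, Alpha crew→North site = 94 hours.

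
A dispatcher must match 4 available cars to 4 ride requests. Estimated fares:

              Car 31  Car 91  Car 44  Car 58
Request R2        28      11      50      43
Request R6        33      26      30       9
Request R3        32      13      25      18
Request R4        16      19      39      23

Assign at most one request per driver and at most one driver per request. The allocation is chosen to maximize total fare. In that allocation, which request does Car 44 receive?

Car 44 receives Request R4.

Treat this as an assignment problem: match each driver to one request.
Optimal: Car 31→Request R3 ($32), Car 91→Request R6 ($26), Car 44→Request R4 ($39), Car 58→Request R2 ($43) — total 32+26+39+43 = $140.
Max-entry greedy (repeatedly take the single best remaining cell) gives $119, worse by 21.
Next-best assignment: Car 31→Request R3, Car 91→Request R6, Car 44→Request R2, Car 58→Request R4 = $131.
Car 44's own top request is Request R2 ($50), but forcing Car 44→Request R2 and reassigning the rest optimally gives only $131 — worse by 9.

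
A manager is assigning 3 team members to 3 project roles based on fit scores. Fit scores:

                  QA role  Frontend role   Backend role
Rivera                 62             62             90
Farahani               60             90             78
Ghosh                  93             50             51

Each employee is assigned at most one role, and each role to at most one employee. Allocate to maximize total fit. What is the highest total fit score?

Maximum total: 273 pts

Optimal: Rivera→Backend role (90 pts), Farahani→Frontend role (90 pts), Ghosh→QA role (93 pts) — total 90+90+93 = 273 pts.
Next-best assignment: Rivera→Frontend role, Farahani→Backend role, Ghosh→QA role = 233 pts.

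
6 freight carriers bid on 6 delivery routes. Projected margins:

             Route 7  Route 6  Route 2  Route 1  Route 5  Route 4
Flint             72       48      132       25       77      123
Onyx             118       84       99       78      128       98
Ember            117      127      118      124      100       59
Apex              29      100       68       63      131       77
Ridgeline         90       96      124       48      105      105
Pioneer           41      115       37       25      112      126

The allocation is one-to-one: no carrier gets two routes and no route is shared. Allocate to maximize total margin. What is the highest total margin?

Max total: $735k

Optimal: Flint→Route 4 ($123k), Onyx→Route 7 ($118k), Ember→Route 1 ($124k), Apex→Route 5 ($131k), Ridgeline→Route 2 ($124k), Pioneer→Route 6 ($115k) — total 123+118+124+131+124+115 = $735k.
Row-greedy (each carrier in turn takes its best remaining route) gives $579k, worse by 156.
Swapping Onyx↔Ridgeline (Onyx→Route 2 $99k, Ridgeline→Route 7 $90k) loses 53.
Every other assignment is strictly worse.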